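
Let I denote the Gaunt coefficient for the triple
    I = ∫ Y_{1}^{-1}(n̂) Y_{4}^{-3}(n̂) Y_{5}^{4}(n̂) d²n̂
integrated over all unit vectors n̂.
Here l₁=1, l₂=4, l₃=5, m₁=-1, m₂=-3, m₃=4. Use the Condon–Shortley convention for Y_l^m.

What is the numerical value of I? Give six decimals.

m-sum 0 ✓  L=10 even ✓  3≤5≤5 ✓
Π(2lᵢ+1) = 3×9×11 = 297
triangle coeff Δ(1,4,5) = 1/495
Σ_t [0,0]: t=0:+1/576 = 1/576
(3j)²=5/99 [(1 4 5; 0 0 0)], sign=-1
Σ_t [0,0]: t=0:+1/10080 = 1/10080
(3j)²=4/55 [(1 4 5; -1 -3 4)], sign=-1
⇒ 4πI² = 12/11
I = (+1)√(12/11/(4π)) = 0.29463840

0.294638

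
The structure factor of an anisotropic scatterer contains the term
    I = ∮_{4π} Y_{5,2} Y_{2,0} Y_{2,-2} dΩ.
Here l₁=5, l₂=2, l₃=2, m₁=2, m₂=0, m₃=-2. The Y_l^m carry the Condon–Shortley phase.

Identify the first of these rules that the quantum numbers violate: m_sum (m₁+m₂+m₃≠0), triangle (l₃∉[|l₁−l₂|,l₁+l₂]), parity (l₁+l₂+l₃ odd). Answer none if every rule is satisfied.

Σmᵢ = 0  ✓
l₃∈[|l₁−l₂|,l₁+l₂]=[3,7], have l₃=2  ✗
Σlᵢ = 9 ⇒ odd

triangle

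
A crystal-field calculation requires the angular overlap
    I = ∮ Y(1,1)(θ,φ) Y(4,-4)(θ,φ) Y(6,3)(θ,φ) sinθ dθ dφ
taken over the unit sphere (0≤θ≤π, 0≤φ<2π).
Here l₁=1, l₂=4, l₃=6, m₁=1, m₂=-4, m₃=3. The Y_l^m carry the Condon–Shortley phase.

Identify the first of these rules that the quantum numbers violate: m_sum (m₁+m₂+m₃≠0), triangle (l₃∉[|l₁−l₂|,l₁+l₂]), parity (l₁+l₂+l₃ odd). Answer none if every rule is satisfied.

triangle

azimuthal sum: 1 − 4 + 3 = 0  ✓
3 ≤ 6 ≤ 5 (triangle on l)  ✗
L = 1 + 4 + 6 = 11 (odd)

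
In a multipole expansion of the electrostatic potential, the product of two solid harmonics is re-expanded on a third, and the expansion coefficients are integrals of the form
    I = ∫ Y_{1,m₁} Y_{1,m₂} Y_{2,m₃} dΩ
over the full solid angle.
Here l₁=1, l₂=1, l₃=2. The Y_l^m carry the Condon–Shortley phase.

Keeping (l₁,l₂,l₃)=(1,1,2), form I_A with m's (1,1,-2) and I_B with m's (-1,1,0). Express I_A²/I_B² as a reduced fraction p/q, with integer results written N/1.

l's match ⇒ only the (l;m) 3-j factors differ between A and B.
A: triangle coeff Δ(1,1,2) = 1/30; Σ_t [0,0]: t=0:+1/4 = 1/4; (3j)²=1/5 [(1 1 2; 1 1 -2)], sign=+1
B: triangle coeff Δ(1,1,2) = 1/30; Σ_t [0,0]: t=0:+1/4 = 1/4; (3j)²=1/30 [(1 1 2; -1 1 0)], sign=+1
I_A²/I_B² = (1/5)/(1/30) = 6/1

6/1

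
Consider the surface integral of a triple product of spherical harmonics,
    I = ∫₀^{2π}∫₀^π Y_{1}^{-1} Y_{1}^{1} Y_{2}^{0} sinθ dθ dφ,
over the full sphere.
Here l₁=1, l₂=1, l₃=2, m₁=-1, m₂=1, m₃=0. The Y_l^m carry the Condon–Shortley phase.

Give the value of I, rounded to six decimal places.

Rules hold: Σm=0, L=4 even, 0≤2≤2.
N = 3·3·5 = 45
Δ = 0!·2!·2!/5! = 1/30
Racah Σ t=0..0: t=0:+1/1 = 1/1
⇒ 3j(1 1 2; 0 0 0)² = 2/15, sgn +1
Racah Σ t=0..0: t=0:+1/4 = 1/4
⇒ 3j(1 1 2; -1 1 0)² = 1/30, sgn +1
4πI² = N·(3j₀)²·(3jₘ)² = 1/5
I = +1·√(0.2/4π) = 0.12615663

0.126157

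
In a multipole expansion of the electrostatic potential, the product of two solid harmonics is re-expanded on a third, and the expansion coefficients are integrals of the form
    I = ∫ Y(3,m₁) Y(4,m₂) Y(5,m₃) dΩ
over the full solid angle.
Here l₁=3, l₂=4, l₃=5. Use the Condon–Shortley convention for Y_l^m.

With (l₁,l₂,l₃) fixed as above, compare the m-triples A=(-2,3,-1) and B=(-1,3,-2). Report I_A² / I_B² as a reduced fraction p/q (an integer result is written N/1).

Same 3,4,5: normalisation and zero-m 3j drop out of the ratio.
A: Δ: 2! 4! 6! / 13! → 1/180180; sum: t=1:−1/17280 t=2:+1/1440 = 11/17280; 3j²(3 4 5; -2 3 -1) = Δ·Π!·Σ² = 11/468  (sign +1)
B: Δ: 2! 4! 6! / 13! → 1/180180; sum: t=1:−1/4320 t=2:+1/960 = 7/8640; 3j²(3 4 5; -1 3 -2) = Δ·Π!·Σ² = 343/12870  (sign -1)
I_A²/I_B² = (11/468)/(343/12870) = 605/686

605/686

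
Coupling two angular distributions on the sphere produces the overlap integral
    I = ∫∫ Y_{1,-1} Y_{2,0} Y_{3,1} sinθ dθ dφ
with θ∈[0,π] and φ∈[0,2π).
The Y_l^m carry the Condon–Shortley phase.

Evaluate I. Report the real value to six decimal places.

Rules hold: Σm=0, L=6 even, 1≤3≤3.
N = 3·5·7 = 105
Δ = 0!·2!·4!/7! = 1/105
Racah Σ t=0..0: t=0:+1/4 = 1/4
⇒ 3j(1 2 3; 0 0 0)² = 3/35, sgn -1
Racah Σ t=0..0: t=0:+1/8 = 1/8
⇒ 3j(1 2 3; -1 0 1)² = 2/35, sgn +1
4πI² = N·(3j₀)²·(3jₘ)² = 18/35
I = -1·√(0.514286/4π) = -0.20230066

-0.202301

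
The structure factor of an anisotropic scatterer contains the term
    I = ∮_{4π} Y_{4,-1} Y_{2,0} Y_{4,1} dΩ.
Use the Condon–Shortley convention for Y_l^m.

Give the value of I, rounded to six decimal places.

-0.139264

Checks pass: Σm=0; 10 even; l₃=4∈[2,6].
(2·4+1)(2·2+1)(2·4+1) = 405
Δ: 2! 6! 2! / 11! → 1/13860
sum: t=0:+1/192 t=1:−1/36 t=2:+1/192 = -5/288
3j²(4 2 4; 0 0 0) = Δ·Π!·Σ² = 20/693  (sign -1)
sum: t=0:+1/480 t=1:−1/48 t=2:+1/144 = -17/1440
3j²(4 2 4; -1 0 1) = Δ·Π!·Σ² = 289/13860  (sign +1)
combine: 4πI² = 405·20/693·289/13860 = 1445/5929
take √, sign -1: I = -0.13926381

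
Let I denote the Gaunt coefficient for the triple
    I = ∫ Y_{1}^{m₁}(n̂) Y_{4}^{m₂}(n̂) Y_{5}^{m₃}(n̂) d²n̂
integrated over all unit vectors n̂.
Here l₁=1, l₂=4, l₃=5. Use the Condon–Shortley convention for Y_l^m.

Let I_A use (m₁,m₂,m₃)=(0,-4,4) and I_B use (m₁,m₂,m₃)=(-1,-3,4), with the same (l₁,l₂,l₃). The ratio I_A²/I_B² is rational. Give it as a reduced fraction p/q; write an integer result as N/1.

l's match ⇒ only the (l;m) 3-j factors differ between A and B.
A: triangle coeff Δ(1,4,5) = 1/495; Σ_t [0,0]: t=0:+1/40320 = 1/40320; (3j)²=1/55 [(1 4 5; 0 -4 4)], sign=-1
B: triangle coeff Δ(1,4,5) = 1/495; Σ_t [0,0]: t=0:+1/10080 = 1/10080; (3j)²=4/55 [(1 4 5; -1 -3 4)], sign=-1
I_A²/I_B² = (1/55)/(4/55) = 1/4

1/4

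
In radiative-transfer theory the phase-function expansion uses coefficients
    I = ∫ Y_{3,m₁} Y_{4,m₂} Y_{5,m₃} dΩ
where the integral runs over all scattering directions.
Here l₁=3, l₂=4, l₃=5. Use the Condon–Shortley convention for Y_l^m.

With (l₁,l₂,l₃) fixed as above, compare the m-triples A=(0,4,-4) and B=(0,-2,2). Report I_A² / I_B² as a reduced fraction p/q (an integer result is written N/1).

l's match ⇒ only the (l;m) 3-j factors differ between A and B.
A: triangle coeff Δ(3,4,5) = 1/180180; Σ_t [2,2]: t=2:+1/8640 = 1/8640; (3j)²=28/715 [(3 4 5; 0 4 -4)], sign=-1
B: triangle coeff Δ(3,4,5) = 1/180180; Σ_t [0,2]: t=0:+1/576 t=1:−1/480 t=2:+1/8640 = -1/4320; (3j)²=1/2145 [(3 4 5; 0 -2 2)], sign=+1
I_A²/I_B² = (28/715)/(1/2145) = 84/1

84/1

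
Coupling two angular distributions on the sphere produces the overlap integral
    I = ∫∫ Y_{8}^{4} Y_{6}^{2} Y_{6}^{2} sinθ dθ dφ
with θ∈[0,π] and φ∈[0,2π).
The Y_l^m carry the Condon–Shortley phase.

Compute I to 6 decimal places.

m-sum = 4 + 2 + 2 = 8 ≠ 0 ⇒ I = 0

0.000000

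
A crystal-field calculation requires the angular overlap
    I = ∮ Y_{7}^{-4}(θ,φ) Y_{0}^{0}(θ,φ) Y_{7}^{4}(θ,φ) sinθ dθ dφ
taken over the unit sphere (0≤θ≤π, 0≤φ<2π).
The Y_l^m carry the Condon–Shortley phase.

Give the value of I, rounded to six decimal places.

Checks pass: Σm=0; 14 even; l₃=7∈[7,7].
(2·7+1)(2·0+1)(2·7+1) = 225
Δ: 0! 14! 0! / 15! → 1/15
sum: t=0:+1/25401600 = 1/25401600
3j²(7 0 7; 0 0 0) = Δ·Π!·Σ² = 1/15  (sign -1)
sum: t=0:+1/239500800 = 1/239500800
3j²(7 0 7; -4 0 4) = Δ·Π!·Σ² = 1/15  (sign -1)
combine: 4πI² = 225·1/15·1/15 = 1/1
take √, sign +1: I = 0.28209479

0.282095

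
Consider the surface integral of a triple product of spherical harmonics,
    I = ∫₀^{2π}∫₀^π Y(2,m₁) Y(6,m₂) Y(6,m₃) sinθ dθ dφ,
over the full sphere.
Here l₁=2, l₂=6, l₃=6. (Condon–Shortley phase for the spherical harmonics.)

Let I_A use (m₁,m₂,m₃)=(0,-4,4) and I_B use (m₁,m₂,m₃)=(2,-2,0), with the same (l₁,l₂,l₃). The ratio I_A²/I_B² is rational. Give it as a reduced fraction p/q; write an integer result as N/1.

1/70

Same 2,6,6: normalisation and zero-m 3j drop out of the ratio.
A: Δ: 2! 2! 10! / 15! → 1/90090; sum: t=0:+1/322560 t=1:−1/362880 t=2:+1/14515200 = 1/2419200; 3j²(2 6 6; 0 -4 4) = Δ·Π!·Σ² = 2/5005  (sign +1)
B: Δ: 2! 2! 10! / 15! → 1/90090; sum: t=0:+1/69120 = 1/69120; 3j²(2 6 6; 2 -2 0) = Δ·Π!·Σ² = 4/143  (sign +1)
I_A²/I_B² = (2/5005)/(4/143) = 1/70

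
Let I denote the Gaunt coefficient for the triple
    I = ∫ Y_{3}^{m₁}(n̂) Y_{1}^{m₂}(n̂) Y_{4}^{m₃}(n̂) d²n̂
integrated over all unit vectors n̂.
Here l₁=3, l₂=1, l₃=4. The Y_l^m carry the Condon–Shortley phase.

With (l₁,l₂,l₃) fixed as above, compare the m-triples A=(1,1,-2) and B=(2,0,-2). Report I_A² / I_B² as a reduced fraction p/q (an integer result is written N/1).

5/4

l's match ⇒ only the (l;m) 3-j factors differ between A and B.
A: triangle coeff Δ(3,1,4) = 1/252; Σ_t [0,0]: t=0:+1/96 = 1/96; (3j)²=5/84 [(3 1 4; 1 1 -2)], sign=+1
B: triangle coeff Δ(3,1,4) = 1/252; Σ_t [0,0]: t=0:+1/120 = 1/120; (3j)²=1/21 [(3 1 4; 2 0 -2)], sign=+1
I_A²/I_B² = (5/84)/(1/21) = 5/4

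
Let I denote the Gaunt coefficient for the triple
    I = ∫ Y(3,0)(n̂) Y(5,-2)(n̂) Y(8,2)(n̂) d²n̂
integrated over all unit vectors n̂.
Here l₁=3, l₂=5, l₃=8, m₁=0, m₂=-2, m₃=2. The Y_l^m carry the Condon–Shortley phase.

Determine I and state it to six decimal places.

0.205677

m-sum 0 ✓  L=16 even ✓  2≤8≤8 ✓
Π(2lᵢ+1) = 7×11×17 = 1309
triangle coeff Δ(3,5,8) = 1/136136
Σ_t [0,0]: t=0:+1/518400 = 1/518400
(3j)²=56/2431 [(3 5 8; 0 0 0)], sign=+1
Σ_t [0,0]: t=0:+1/1088640 = 1/1088640
(3j)²=300/17017 [(3 5 8; 0 -2 2)], sign=+1
⇒ 4πI² = 16800/31603
I = (+1)√(16800/31603/(4π)) = 0.20567692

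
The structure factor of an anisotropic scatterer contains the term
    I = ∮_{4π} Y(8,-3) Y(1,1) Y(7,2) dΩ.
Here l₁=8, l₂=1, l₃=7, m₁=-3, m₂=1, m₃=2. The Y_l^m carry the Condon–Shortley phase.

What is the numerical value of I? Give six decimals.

Checks pass: Σm=0; 16 even; l₃=7∈[7,9].
(2·8+1)(2·1+1)(2·7+1) = 765
Δ: 2! 14! 0! / 17! → 1/2040
sum: t=1:−1/25401600 = -1/25401600
3j²(8 1 7; 0 0 0) = Δ·Π!·Σ² = 8/255  (sign +1)
sum: t=2:+1/87091200 = 1/87091200
3j²(8 1 7; -3 1 2) = Δ·Π!·Σ² = 11/408  (sign -1)
combine: 4πI² = 765·8/255·11/408 = 11/17
take √, sign -1: I = -0.22691696

-0.226917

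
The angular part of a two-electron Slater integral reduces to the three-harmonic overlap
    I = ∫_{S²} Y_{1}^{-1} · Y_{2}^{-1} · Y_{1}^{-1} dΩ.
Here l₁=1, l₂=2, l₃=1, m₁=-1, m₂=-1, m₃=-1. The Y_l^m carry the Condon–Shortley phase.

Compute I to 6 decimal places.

-1 − 1 − 1 = -3 ≠ 0: azimuthal integral kills it; I = 0

0.000000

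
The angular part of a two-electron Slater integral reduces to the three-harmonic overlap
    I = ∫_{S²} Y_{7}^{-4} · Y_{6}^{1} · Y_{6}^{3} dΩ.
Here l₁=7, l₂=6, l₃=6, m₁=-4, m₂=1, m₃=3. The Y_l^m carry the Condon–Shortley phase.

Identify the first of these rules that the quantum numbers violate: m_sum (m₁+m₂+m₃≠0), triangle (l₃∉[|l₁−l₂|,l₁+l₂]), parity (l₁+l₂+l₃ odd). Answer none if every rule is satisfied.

parity

Σmᵢ = 0  ✓
l₃∈[|l₁−l₂|,l₁+l₂]=[1,13], have l₃=6  ✓
Σlᵢ = 19 ⇒ odd  ✗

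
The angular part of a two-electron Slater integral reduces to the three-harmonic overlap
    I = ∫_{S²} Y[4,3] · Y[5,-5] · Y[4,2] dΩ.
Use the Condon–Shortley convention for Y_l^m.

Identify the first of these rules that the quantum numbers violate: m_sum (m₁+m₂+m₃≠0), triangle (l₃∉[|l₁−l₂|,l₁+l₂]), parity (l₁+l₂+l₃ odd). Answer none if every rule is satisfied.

Σmᵢ = 0  ✓
l₃∈[|l₁−l₂|,l₁+l₂]=[1,9], have l₃=4  ✓
Σlᵢ = 13 ⇒ odd  ✗

parity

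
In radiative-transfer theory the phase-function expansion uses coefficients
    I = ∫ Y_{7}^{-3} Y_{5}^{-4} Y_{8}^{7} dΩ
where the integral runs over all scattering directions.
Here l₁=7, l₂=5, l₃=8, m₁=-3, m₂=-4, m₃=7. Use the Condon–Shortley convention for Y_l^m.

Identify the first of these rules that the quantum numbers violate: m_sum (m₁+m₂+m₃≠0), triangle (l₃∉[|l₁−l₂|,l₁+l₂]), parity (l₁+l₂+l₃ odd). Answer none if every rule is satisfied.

none

Σmᵢ = 0  ✓
l₃∈[|l₁−l₂|,l₁+l₂]=[2,12], have l₃=8  ✓
Σlᵢ = 20 ⇒ even  ✓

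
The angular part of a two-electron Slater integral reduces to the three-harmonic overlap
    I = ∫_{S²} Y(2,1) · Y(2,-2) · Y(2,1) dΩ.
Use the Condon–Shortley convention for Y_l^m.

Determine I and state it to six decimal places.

m-sum 0 ✓  L=6 even ✓  0≤2≤4 ✓
Π(2lᵢ+1) = 5×5×5 = 125
triangle coeff Δ(2,2,2) = 1/630
Σ_t [0,2]: t=0:+1/8 t=1:−1/1 t=2:+1/8 = -3/4
(3j)²=2/35 [(2 2 2; 0 0 0)], sign=-1
Σ_t [0,0]: t=0:+1/4 = 1/4
(3j)²=3/35 [(2 2 2; 1 -2 1)], sign=-1
⇒ 4πI² = 30/49
I = (+1)√(30/49/(4π)) = 0.22072812

0.220728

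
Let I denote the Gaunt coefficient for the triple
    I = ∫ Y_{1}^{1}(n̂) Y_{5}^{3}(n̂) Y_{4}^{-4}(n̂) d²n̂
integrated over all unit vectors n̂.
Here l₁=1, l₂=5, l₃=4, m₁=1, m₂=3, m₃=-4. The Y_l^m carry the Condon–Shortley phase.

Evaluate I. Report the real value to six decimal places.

-0.049106

m-sum 0 ✓  L=10 even ✓  4≤4≤6 ✓
Π(2lᵢ+1) = 3×11×9 = 297
triangle coeff Δ(1,5,4) = 1/495
Σ_t [1,1]: t=1:−1/576 = -1/576
(3j)²=5/99 [(1 5 4; 0 0 0)], sign=-1
Σ_t [0,0]: t=0:+1/80640 = 1/80640
(3j)²=1/495 [(1 5 4; 1 3 -4)], sign=+1
⇒ 4πI² = 1/33
I = (-1)√(1/33/(4π)) = -0.04910640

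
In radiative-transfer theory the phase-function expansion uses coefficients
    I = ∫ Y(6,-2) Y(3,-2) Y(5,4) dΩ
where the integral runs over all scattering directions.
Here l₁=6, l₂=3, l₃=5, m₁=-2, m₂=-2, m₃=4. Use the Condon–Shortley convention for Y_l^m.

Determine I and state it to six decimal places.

-0.139560

Rules hold: Σm=0, L=14 even, 3≤5≤9.
N = 13·7·11 = 1001
Δ = 4!·8!·2!/15! = 1/675675
Racah Σ t=1..3: t=1:−1/8640 t=2:+1/2304 t=3:−1/8640 = 7/34560
⇒ 3j(6 3 5; 0 0 0)² = 7/429, sgn -1
Racah Σ t=0..1: t=0:+1/967680 t=1:−1/60480 = -1/64512
⇒ 3j(6 3 5; -2 -2 4)² = 15/1001, sgn +1
4πI² = N·(3j₀)²·(3jₘ)² = 35/143
I = -1·√(0.244755/4π) = -0.13956004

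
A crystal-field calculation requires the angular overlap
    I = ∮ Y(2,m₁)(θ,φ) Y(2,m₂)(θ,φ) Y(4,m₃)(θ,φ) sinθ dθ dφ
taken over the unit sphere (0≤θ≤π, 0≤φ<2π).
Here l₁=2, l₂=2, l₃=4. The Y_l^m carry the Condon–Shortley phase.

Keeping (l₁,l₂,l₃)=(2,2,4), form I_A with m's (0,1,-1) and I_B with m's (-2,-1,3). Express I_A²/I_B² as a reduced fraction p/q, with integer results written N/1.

6/7

Same 2,2,4: normalisation and zero-m 3j drop out of the ratio.
A: Δ: 0! 4! 4! / 9! → 1/630; sum: t=0:+1/24 = 1/24; 3j²(2 2 4; 0 1 -1) = Δ·Π!·Σ² = 1/21  (sign -1)
B: Δ: 0! 4! 4! / 9! → 1/630; sum: t=0:+1/144 = 1/144; 3j²(2 2 4; -2 -1 3) = Δ·Π!·Σ² = 1/18  (sign -1)
I_A²/I_B² = (1/21)/(1/18) = 6/7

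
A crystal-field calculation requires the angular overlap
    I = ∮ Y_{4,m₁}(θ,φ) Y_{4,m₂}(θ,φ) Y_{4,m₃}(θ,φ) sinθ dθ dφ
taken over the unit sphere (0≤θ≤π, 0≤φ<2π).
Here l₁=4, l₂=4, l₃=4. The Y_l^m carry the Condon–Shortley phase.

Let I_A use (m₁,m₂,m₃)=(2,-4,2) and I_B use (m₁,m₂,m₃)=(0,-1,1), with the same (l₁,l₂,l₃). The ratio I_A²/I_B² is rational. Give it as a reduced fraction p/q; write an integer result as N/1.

70/9

Same 4,4,4: normalisation and zero-m 3j drop out of the ratio.
A: Δ: 4! 4! 4! / 13! → 1/450450; sum: t=0:+1/2304 = 1/2304; 3j²(4 4 4; 2 -4 2) = Δ·Π!·Σ² = 5/143  (sign +1)
B: Δ: 4! 4! 4! / 13! → 1/450450; sum: t=0:+1/3456 t=1:−1/144 t=2:+1/96 t=3:−1/864 = 1/384; 3j²(4 4 4; 0 -1 1) = Δ·Π!·Σ² = 9/2002  (sign -1)
I_A²/I_B² = (5/143)/(9/2002) = 70/9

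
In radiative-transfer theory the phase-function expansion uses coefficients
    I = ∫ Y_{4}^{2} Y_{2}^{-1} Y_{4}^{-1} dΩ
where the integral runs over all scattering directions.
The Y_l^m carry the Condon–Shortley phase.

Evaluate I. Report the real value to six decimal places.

m-sum 0 ✓  L=10 even ✓  2≤4≤6 ✓
Π(2lᵢ+1) = 9×5×9 = 405
triangle coeff Δ(4,2,4) = 1/13860
Σ_t [0,2]: t=0:+1/192 t=1:−1/36 t=2:+1/192 = -5/288
(3j)²=20/693 [(4 2 4; 0 0 0)], sign=-1
Σ_t [0,1]: t=0:+1/96 t=1:−1/240 = 1/160
(3j)²=27/1540 [(4 2 4; 2 -1 -1)], sign=-1
⇒ 4πI² = 1215/5929
I = (+1)√(1215/5929/(4π)) = 0.12770047

0.127700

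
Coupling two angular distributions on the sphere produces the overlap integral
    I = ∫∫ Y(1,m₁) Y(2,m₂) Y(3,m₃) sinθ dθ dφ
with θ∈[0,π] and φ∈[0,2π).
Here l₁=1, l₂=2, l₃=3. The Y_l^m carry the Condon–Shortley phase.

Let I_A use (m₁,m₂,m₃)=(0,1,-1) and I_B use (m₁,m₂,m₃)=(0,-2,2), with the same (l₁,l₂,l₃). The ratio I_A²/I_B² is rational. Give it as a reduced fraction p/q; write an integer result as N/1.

8/5

l's match ⇒ only the (l;m) 3-j factors differ between A and B.
A: triangle coeff Δ(1,2,3) = 1/105; Σ_t [0,0]: t=0:+1/6 = 1/6; (3j)²=8/105 [(1 2 3; 0 1 -1)], sign=+1
B: triangle coeff Δ(1,2,3) = 1/105; Σ_t [0,0]: t=0:+1/24 = 1/24; (3j)²=1/21 [(1 2 3; 0 -2 2)], sign=-1
I_A²/I_B² = (8/105)/(1/21) = 8/5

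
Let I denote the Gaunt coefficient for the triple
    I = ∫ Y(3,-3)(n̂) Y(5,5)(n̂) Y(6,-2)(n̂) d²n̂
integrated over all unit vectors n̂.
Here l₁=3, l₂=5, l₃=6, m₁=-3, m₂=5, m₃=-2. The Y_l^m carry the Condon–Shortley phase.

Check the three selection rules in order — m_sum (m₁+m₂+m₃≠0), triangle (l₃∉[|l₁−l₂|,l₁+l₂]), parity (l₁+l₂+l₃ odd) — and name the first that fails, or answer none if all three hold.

m₁+m₂+m₃ = -3 + 5 − 2 = 0  ✓
triangle: |3−5|=2 ≤ l₃=6 ≤ 3+5=8  ✓
parity: l₁+l₂+l₃ = 14 is even  ✓

none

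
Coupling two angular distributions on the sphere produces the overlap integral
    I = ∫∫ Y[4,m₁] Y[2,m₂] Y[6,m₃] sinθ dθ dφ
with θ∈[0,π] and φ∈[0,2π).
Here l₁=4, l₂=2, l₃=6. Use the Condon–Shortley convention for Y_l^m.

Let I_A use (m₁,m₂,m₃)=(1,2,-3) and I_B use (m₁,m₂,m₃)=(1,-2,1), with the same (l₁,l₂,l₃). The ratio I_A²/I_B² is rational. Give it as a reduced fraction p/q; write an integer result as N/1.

Same 4,2,6: normalisation and zero-m 3j drop out of the ratio.
A: Δ: 0! 8! 4! / 13! → 1/6435; sum: t=0:+1/17280 = 1/17280; 3j²(4 2 6; 1 2 -3) = Δ·Π!·Σ² = 14/715  (sign -1)
B: Δ: 0! 8! 4! / 13! → 1/6435; sum: t=0:+1/17280 = 1/17280; 3j²(4 2 6; 1 -2 1) = Δ·Π!·Σ² = 7/1287  (sign -1)
I_A²/I_B² = (14/715)/(7/1287) = 18/5

18/5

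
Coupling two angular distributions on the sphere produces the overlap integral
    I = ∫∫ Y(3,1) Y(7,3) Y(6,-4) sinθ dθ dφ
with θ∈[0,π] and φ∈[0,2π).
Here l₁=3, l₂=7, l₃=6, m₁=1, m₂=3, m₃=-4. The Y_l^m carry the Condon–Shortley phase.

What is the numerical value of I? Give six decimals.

m-sum 0 ✓  L=16 even ✓  4≤6≤10 ✓
Π(2lᵢ+1) = 7×15×13 = 1365
triangle coeff Δ(3,7,6) = 1/2042040
Σ_t [1,3]: t=1:−1/207360 t=2:+1/57600 t=3:−1/207360 = 1/129600
(3j)²=168/12155 [(3 7 6; 0 0 0)], sign=+1
Σ_t [0,2]: t=0:+1/174182400 t=1:−1/2177280 t=2:+1/645120 = 191/174182400
(3j)²=36481/2042040 [(3 7 6; 1 3 -4)], sign=+1
⇒ 4πI² = 766101/2272985
I = (+1)√(766101/2272985/(4π)) = 0.16377205

0.163772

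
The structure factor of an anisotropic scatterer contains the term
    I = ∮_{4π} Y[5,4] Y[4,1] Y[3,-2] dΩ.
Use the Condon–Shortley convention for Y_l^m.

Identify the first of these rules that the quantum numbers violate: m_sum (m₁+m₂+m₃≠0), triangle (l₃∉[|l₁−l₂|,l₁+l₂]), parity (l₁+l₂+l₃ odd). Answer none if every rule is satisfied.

m_sum

azimuthal sum: 4 + 1 − 2 = 3  ✗
1 ≤ 3 ≤ 9 (triangle on l)
L = 5 + 4 + 3 = 12 (even)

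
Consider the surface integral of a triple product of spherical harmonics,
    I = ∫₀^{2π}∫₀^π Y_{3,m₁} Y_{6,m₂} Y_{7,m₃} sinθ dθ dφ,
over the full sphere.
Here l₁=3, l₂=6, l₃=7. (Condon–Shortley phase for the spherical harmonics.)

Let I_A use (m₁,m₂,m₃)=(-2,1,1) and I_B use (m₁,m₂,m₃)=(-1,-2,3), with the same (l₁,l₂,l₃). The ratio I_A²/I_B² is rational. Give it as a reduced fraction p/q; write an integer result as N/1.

Shared (l₁,l₂,l₃)=(3,6,7): N and (l;000)² cancel in I_A²/I_B².
A: Δ = 2!·4!·10!/17! = 1/2042040; Racah Σ t=1..2: t=1:−1/414720 t=2:+1/172800 = 7/2073600; ⇒ 3j(3 6 7; -2 1 1)² = 343/29172, sgn +1
B: Δ = 2!·4!·10!/17! = 1/2042040; Racah Σ t=0..2: t=0:+1/829440 t=1:−1/181440 t=2:+1/645120 = -1/362880; ⇒ 3j(3 6 7; -1 -2 3)² = 256/17017, sgn -1
I_A²/I_B² = (343/29172)/(256/17017) = 2401/3072

2401/3072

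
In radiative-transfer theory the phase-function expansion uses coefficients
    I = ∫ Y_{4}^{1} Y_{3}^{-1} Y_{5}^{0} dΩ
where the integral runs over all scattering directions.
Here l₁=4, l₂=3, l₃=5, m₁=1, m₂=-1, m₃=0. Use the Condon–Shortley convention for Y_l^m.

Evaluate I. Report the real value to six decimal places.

-0.009577

Rules hold: Σm=0, L=12 even, 1≤5≤7.
N = 9·7·11 = 693
Δ = 2!·6!·4!/13! = 1/180180
Racah Σ t=0..2: t=0:+1/576 t=1:−1/144 t=2:+1/576 = -1/288
⇒ 3j(4 3 5; 0 0 0)² = 20/1001, sgn +1
Racah Σ t=0..2: t=0:+1/288 t=1:−1/288 t=2:+1/5760 = 1/5760
⇒ 3j(4 3 5; 1 -1 0)² = 1/12012, sgn -1
4πI² = N·(3j₀)²·(3jₘ)² = 15/13013
I = -1·√(0.00115269/4π) = -0.00957750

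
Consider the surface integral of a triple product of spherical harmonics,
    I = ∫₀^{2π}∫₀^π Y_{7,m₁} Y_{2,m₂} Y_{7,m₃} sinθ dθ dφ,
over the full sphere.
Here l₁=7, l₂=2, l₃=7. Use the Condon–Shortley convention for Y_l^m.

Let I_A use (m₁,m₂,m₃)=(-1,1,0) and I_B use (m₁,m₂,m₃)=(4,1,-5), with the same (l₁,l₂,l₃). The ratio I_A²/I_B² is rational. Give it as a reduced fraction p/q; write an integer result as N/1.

14/729

Same 7,2,7: normalisation and zero-m 3j drop out of the ratio.
A: Δ: 2! 12! 2! / 17! → 1/185640; sum: t=1:−1/1209600 t=2:+1/1036800 = 1/7257600; 3j²(7 2 7; -1 1 0) = Δ·Π!·Σ² = 1/2210  (sign -1)
B: Δ: 2! 12! 2! / 17! → 1/185640; sum: t=1:−1/14515200 t=2:+1/79833600 = -1/17740800; 3j²(7 2 7; 4 1 -5) = Δ·Π!·Σ² = 729/30940  (sign -1)
I_A²/I_B² = (1/2210)/(729/30940) = 14/729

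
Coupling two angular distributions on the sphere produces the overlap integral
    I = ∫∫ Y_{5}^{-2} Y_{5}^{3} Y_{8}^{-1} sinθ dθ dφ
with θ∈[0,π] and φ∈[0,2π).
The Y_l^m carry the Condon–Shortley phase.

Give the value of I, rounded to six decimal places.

0.157845

m-sum 0 ✓  L=18 even ✓  0≤8≤10 ✓
Π(2lᵢ+1) = 11×11×17 = 2057
triangle coeff Δ(5,5,8) = 1/37413090
Σ_t [0,2]: t=0:+1/1036800 t=1:−1/331776 t=2:+1/1036800 = -1/921600
(3j)²=490/46189 [(5 5 8; 0 0 0)], sign=-1
Σ_t [0,2]: t=0:+1/406425600 t=1:−1/7257600 t=2:+1/2073600 = 47/135475200
(3j)²=6627/461890 [(5 5 8; -2 3 -1)], sign=-1
⇒ 4πI² = 324723/1037153
I = (+1)√(324723/1037153/(4π)) = 0.15784476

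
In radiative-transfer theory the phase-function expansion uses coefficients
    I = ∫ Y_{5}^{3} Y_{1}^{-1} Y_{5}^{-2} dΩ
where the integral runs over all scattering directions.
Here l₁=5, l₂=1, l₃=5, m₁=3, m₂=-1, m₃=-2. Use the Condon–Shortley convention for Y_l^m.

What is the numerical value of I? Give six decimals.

0.000000

L=11 odd ⇒ parity kills the (l;000) factor ⇒ I = 0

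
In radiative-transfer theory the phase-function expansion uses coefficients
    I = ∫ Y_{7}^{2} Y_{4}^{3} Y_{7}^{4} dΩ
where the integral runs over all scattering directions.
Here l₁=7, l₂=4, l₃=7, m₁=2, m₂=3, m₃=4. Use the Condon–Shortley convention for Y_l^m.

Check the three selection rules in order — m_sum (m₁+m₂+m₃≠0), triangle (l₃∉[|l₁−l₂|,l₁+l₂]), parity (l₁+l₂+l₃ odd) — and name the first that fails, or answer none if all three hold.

m_sum

m₁+m₂+m₃ = 2 + 3 + 4 = 9  ✗
triangle: |7−4|=3 ≤ l₃=7 ≤ 7+4=11
parity: l₁+l₂+l₃ = 18 is even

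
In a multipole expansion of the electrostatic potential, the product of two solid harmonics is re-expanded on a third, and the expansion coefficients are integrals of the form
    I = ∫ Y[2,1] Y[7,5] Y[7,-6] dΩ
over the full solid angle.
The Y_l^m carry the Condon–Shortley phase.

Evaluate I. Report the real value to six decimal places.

m-sum 0 ✓  L=16 even ✓  5≤7≤9 ✓
Π(2lᵢ+1) = 5×15×15 = 1125
triangle coeff Δ(2,7,7) = 1/185640
Σ_t [0,2]: t=0:+1/2419200 t=1:−1/518400 t=2:+1/2419200 = -1/907200
(3j)²=56/3315 [(2 7 7; 0 0 0)], sign=+1
Σ_t [0,1]: t=0:+1/958003200 t=1:−1/79833600 = -1/87091200
(3j)²=121/4760 [(2 7 7; 1 5 -6)], sign=+1
⇒ 4πI² = 1815/3757
I = (+1)√(1815/3757/(4π)) = 0.19607074

0.196071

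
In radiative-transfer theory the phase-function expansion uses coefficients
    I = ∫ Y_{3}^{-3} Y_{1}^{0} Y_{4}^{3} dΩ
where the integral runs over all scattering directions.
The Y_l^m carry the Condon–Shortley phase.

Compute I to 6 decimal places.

-0.162868

Checks pass: Σm=0; 8 even; l₃=4∈[2,4].
(2·3+1)(2·1+1)(2·4+1) = 189
Δ: 0! 6! 2! / 9! → 1/252
sum: t=0:+1/36 = 1/36
3j²(3 1 4; 0 0 0) = Δ·Π!·Σ² = 4/63  (sign +1)
sum: t=0:+1/720 = 1/720
3j²(3 1 4; -3 0 3) = Δ·Π!·Σ² = 1/36  (sign -1)
combine: 4πI² = 189·4/63·1/36 = 1/3
take √, sign -1: I = -0.16286750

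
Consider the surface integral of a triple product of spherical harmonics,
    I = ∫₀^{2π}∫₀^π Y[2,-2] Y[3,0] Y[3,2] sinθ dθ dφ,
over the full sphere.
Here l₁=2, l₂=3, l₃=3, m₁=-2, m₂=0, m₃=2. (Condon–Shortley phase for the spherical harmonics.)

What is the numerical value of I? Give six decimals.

Rules hold: Σm=0, L=8 even, 1≤3≤5.
N = 5·7·7 = 245
Δ = 2!·2!·4!/9! = 1/3780
Racah Σ t=0..2: t=0:+1/24 t=1:−1/4 t=2:+1/24 = -1/6
⇒ 3j(2 3 3; 0 0 0)² = 4/105, sgn +1
Racah Σ t=2..2: t=2:+1/24 = 1/24
⇒ 3j(2 3 3; -2 0 2)² = 1/21, sgn -1
4πI² = N·(3j₀)²·(3jₘ)² = 4/9
I = -1·√(0.444444/4π) = -0.18806319

-0.188063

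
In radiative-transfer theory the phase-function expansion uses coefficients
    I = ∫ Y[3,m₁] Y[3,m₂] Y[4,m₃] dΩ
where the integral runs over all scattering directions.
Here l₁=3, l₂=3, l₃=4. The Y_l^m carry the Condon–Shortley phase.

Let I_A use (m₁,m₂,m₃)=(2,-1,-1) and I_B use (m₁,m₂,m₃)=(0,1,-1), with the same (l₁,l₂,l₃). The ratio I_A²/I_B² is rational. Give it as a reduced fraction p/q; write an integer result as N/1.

32/15

l's match ⇒ only the (l;m) 3-j factors differ between A and B.
A: triangle coeff Δ(3,3,4) = 1/34650; Σ_t [0,1]: t=0:+1/48 t=1:−1/144 = 1/72; (3j)²=16/693 [(3 3 4; 2 -1 -1)], sign=-1
B: triangle coeff Δ(3,3,4) = 1/34650; Σ_t [0,2]: t=0:+1/288 t=1:−1/24 t=2:+1/48 = -5/288; (3j)²=5/462 [(3 3 4; 0 1 -1)], sign=+1
I_A²/I_B² = (16/693)/(5/462) = 32/15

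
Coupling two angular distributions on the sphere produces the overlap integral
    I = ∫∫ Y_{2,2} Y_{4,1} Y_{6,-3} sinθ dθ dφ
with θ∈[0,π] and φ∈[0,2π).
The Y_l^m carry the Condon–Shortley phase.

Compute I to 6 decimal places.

Rules hold: Σm=0, L=12 even, 2≤6≤6.
N = 5·9·13 = 585
Δ = 0!·4!·8!/13! = 1/6435
Racah Σ t=0..0: t=0:+1/2304 = 1/2304
⇒ 3j(2 4 6; 0 0 0)² = 5/143, sgn +1
Racah Σ t=0..0: t=0:+1/17280 = 1/17280
⇒ 3j(2 4 6; 2 1 -3)² = 14/715, sgn -1
4πI² = N·(3j₀)²·(3jₘ)² = 630/1573
I = -1·√(0.400509/4π) = -0.17852580

-0.178526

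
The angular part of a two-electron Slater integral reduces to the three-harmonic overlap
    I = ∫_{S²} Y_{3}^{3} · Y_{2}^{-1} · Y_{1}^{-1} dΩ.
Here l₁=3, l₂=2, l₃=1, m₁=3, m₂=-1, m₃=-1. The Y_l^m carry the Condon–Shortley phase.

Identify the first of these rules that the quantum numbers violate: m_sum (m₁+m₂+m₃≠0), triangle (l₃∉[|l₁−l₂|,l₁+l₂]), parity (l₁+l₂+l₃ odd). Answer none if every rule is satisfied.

m_sum

Σmᵢ = 1  ✗
l₃∈[|l₁−l₂|,l₁+l₂]=[1,5], have l₃=1
Σlᵢ = 6 ⇒ even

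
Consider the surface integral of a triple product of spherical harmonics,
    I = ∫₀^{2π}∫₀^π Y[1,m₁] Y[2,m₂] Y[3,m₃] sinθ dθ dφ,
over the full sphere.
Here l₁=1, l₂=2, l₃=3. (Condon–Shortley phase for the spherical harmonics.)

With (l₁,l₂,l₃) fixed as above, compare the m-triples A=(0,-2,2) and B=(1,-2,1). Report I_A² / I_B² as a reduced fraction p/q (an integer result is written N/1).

5/1

Same 1,2,3: normalisation and zero-m 3j drop out of the ratio.
A: Δ: 0! 2! 4! / 7! → 1/105; sum: t=0:+1/24 = 1/24; 3j²(1 2 3; 0 -2 2) = Δ·Π!·Σ² = 1/21  (sign -1)
B: Δ: 0! 2! 4! / 7! → 1/105; sum: t=0:+1/48 = 1/48; 3j²(1 2 3; 1 -2 1) = Δ·Π!·Σ² = 1/105  (sign +1)
I_A²/I_B² = (1/21)/(1/105) = 5/1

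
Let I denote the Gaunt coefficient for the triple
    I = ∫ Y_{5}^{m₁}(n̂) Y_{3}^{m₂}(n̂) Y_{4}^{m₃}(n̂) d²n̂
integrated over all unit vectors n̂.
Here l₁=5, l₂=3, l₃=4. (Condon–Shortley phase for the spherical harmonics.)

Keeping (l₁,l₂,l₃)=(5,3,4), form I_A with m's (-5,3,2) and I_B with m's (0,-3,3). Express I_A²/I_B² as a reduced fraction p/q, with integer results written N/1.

2/1

l's match ⇒ only the (l;m) 3-j factors differ between A and B.
A: triangle coeff Δ(5,3,4) = 1/180180; Σ_t [4,4]: t=4:+1/34560 = 1/34560; (3j)²=5/286 [(5 3 4; -5 3 2)], sign=+1
B: triangle coeff Δ(5,3,4) = 1/180180; Σ_t [0,0]: t=0:+1/5760 = 1/5760; (3j)²=5/572 [(5 3 4; 0 -3 3)], sign=-1
I_A²/I_B² = (5/286)/(5/572) = 2/1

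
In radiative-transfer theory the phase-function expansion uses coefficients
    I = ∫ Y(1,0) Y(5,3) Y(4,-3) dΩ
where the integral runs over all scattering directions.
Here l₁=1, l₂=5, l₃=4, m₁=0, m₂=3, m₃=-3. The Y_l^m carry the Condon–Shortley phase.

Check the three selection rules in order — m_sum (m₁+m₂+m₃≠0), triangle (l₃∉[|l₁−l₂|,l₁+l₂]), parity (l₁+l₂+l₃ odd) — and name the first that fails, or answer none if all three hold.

none

azimuthal sum: 0 + 3 − 3 = 0  ✓
4 ≤ 4 ≤ 6 (triangle on l)  ✓
L = 1 + 5 + 4 = 10 (even)  ✓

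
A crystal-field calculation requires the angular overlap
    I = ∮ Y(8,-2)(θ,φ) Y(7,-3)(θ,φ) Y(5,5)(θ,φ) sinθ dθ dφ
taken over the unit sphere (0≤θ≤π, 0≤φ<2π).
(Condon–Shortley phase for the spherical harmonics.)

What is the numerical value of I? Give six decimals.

Checks pass: Σm=0; 20 even; l₃=5∈[1,15].
(2·8+1)(2·7+1)(2·5+1) = 2805
Δ: 10! 6! 4! / 21! → 1/814773960
sum: t=3:−1/87091200 t=4:+1/4976640 t=5:−1/2073600 t=6:+1/4976640 t=7:−1/87091200 = -1/9676800
3j²(8 7 5; 0 0 0) = Δ·Π!·Σ² = 360/46189  (sign +1)
sum: t=4:+1/298598400 = 1/298598400
3j²(8 7 5; -2 -3 5) = Δ·Π!·Σ² = 525/46189  (sign +1)
combine: 4πI² = 2805·360/46189·525/46189 = 2835000/11408683
take √, sign +1: I = 0.14062219

0.140622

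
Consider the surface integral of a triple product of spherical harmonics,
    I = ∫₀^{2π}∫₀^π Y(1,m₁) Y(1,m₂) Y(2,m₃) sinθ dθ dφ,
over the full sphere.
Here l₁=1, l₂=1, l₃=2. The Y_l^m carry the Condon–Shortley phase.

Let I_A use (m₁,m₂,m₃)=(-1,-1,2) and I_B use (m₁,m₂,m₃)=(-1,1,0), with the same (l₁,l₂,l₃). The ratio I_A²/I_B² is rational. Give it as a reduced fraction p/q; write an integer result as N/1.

6/1

Same 1,1,2: normalisation and zero-m 3j drop out of the ratio.
A: Δ: 0! 2! 2! / 5! → 1/30; sum: t=0:+1/4 = 1/4; 3j²(1 1 2; -1 -1 2) = Δ·Π!·Σ² = 1/5  (sign +1)
B: Δ: 0! 2! 2! / 5! → 1/30; sum: t=0:+1/4 = 1/4; 3j²(1 1 2; -1 1 0) = Δ·Π!·Σ² = 1/30  (sign +1)
I_A²/I_B² = (1/5)/(1/30) = 6/1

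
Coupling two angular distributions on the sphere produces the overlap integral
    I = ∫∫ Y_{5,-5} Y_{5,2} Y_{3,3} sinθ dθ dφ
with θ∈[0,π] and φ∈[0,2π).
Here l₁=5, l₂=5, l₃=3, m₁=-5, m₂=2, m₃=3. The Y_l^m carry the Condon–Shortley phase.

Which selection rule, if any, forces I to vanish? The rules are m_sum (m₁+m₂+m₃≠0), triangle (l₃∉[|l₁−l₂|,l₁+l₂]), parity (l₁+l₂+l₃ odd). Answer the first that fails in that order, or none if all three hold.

parity

azimuthal sum: -5 + 2 + 3 = 0  ✓
0 ≤ 3 ≤ 10 (triangle on l)  ✓
L = 5 + 5 + 3 = 13 (odd)  ✗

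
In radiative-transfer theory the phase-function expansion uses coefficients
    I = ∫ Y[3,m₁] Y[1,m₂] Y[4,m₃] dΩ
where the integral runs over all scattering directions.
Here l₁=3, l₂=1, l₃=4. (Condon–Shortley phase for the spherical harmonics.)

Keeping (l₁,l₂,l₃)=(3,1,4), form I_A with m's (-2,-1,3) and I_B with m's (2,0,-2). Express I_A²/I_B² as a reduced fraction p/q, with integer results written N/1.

7/4

Shared (l₁,l₂,l₃)=(3,1,4): N and (l;000)² cancel in I_A²/I_B².
A: Δ = 0!·6!·2!/9! = 1/252; Racah Σ t=0..0: t=0:+1/240 = 1/240; ⇒ 3j(3 1 4; -2 -1 3)² = 1/12, sgn -1
B: Δ = 0!·6!·2!/9! = 1/252; Racah Σ t=0..0: t=0:+1/120 = 1/120; ⇒ 3j(3 1 4; 2 0 -2)² = 1/21, sgn +1
I_A²/I_B² = (1/12)/(1/21) = 7/4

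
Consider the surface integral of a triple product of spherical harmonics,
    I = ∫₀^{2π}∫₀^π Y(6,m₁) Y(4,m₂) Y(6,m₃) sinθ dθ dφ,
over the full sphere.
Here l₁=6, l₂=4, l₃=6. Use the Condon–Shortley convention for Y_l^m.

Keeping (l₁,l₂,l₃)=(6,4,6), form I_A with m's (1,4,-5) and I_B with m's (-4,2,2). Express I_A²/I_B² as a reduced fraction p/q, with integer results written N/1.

Same 6,4,6: normalisation and zero-m 3j drop out of the ratio.
A: Δ: 4! 8! 4! / 17! → 1/15315300; sum: t=4:+1/2903040 = 1/2903040; 3j²(6 4 6; 1 4 -5) = Δ·Π!·Σ² = 5/663  (sign -1)
B: Δ: 4! 8! 4! / 17! → 1/15315300; sum: t=2:+1/3870720 t=3:−1/181440 t=4:+1/138240 = 23/11612160; 3j²(6 4 6; -4 2 2) = Δ·Π!·Σ² = 529/204204  (sign +1)
I_A²/I_B² = (5/663)/(529/204204) = 1540/529

1540/529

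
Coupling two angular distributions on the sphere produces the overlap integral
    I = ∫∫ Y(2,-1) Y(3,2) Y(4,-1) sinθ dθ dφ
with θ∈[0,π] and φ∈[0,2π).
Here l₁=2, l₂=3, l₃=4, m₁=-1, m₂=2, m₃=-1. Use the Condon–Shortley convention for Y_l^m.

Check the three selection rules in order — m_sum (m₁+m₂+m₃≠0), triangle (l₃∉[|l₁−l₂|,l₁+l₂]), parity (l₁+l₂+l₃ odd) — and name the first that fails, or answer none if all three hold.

Σmᵢ = 0  ✓
l₃∈[|l₁−l₂|,l₁+l₂]=[1,5], have l₃=4  ✓
Σlᵢ = 9 ⇒ odd  ✗

parity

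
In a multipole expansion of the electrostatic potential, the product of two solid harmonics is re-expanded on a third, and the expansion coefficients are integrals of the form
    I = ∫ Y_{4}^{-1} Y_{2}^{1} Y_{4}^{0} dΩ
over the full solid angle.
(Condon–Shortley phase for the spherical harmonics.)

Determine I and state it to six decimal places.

Rules hold: Σm=0, L=10 even, 2≤4≤6.
N = 9·5·9 = 405
Δ = 2!·6!·2!/11! = 1/13860
Racah Σ t=0..2: t=0:+1/192 t=1:−1/36 t=2:+1/192 = -5/288
⇒ 3j(4 2 4; 0 0 0)² = 20/693, sgn -1
Racah Σ t=1..2: t=1:−1/96 t=2:+1/72 = 1/288
⇒ 3j(4 2 4; -1 1 0)² = 1/462, sgn +1
4πI² = N·(3j₀)²·(3jₘ)² = 150/5929
I = -1·√(0.0252994/4π) = -0.04486937

-0.044869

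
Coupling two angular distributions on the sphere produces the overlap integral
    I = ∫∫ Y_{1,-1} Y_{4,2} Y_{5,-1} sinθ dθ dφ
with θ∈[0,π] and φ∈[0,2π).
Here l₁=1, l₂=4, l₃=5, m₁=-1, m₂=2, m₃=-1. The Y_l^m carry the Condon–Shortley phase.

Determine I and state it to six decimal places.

-0.120286

Rules hold: Σm=0, L=10 even, 3≤5≤5.
N = 3·9·11 = 297
Δ = 0!·2!·8!/11! = 1/495
Racah Σ t=0..0: t=0:+1/576 = 1/576
⇒ 3j(1 4 5; 0 0 0)² = 5/99, sgn -1
Racah Σ t=0..0: t=0:+1/2880 = 1/2880
⇒ 3j(1 4 5; -1 2 -1)² = 2/165, sgn +1
4πI² = N·(3j₀)²·(3jₘ)² = 2/11
I = -1·√(0.181818/4π) = -0.12028562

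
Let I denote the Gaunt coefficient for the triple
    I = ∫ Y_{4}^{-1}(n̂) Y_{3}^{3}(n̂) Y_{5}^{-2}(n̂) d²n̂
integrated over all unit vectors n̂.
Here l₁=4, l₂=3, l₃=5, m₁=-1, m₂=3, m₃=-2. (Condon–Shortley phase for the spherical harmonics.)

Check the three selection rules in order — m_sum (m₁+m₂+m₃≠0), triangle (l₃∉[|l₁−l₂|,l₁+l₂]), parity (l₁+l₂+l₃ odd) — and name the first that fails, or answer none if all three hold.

m₁+m₂+m₃ = -1 + 3 − 2 = 0  ✓
triangle: |4−3|=1 ≤ l₃=5 ≤ 4+3=7  ✓
parity: l₁+l₂+l₃ = 12 is even  ✓

none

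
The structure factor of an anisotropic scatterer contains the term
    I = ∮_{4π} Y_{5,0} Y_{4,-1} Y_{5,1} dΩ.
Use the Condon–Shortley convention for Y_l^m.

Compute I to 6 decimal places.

Rules hold: Σm=0, L=14 even, 1≤5≤9.
N = 11·9·11 = 1089
Δ = 4!·6!·4!/15! = 1/3153150
Racah Σ t=0..4: t=0:+1/69120 t=1:−1/1728 t=2:+1/576 t=3:−1/1728 t=4:+1/69120 = 7/11520
⇒ 3j(5 4 5; 0 0 0)² = 2/143, sgn -1
Racah Σ t=0..3: t=0:+1/17280 t=1:−1/1152 t=2:+1/864 t=3:−1/6912 = 7/34560
⇒ 3j(5 4 5; 0 -1 1)² = 1/429, sgn +1
4πI² = N·(3j₀)²·(3jₘ)² = 6/169
I = -1·√(0.035503/4π) = -0.05315295

-0.053153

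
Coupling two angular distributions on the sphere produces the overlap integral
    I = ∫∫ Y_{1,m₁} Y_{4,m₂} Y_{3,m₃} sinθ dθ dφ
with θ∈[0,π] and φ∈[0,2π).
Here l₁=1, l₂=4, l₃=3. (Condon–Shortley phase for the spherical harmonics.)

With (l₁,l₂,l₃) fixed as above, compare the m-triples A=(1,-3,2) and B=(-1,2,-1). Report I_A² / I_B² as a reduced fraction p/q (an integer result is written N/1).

Shared (l₁,l₂,l₃)=(1,4,3): N and (l;000)² cancel in I_A²/I_B².
A: Δ = 2!·0!·6!/9! = 1/252; Racah Σ t=0..0: t=0:+1/240 = 1/240; ⇒ 3j(1 4 3; 1 -3 2)² = 1/12, sgn -1
B: Δ = 2!·0!·6!/9! = 1/252; Racah Σ t=2..2: t=2:+1/96 = 1/96; ⇒ 3j(1 4 3; -1 2 -1)² = 5/84, sgn +1
I_A²/I_B² = (1/12)/(5/84) = 7/5

7/5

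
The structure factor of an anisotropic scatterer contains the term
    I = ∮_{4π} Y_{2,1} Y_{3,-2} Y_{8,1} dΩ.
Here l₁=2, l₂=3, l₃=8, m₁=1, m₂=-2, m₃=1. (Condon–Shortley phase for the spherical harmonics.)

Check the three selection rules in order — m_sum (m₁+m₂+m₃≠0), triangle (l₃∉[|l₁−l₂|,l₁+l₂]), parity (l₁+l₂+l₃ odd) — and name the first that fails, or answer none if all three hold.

m₁+m₂+m₃ = 1 − 2 + 1 = 0  ✓
triangle: |2−3|=1 ≤ l₃=8 ≤ 2+3=5  ✗
parity: l₁+l₂+l₃ = 13 is odd

triangle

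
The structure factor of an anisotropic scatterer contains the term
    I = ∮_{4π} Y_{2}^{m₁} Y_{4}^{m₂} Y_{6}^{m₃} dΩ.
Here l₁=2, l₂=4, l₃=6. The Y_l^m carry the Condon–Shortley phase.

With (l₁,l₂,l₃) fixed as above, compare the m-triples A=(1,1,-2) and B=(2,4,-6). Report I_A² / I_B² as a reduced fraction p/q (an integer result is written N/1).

Same 2,4,6: normalisation and zero-m 3j drop out of the ratio.
A: Δ: 0! 4! 8! / 13! → 1/6435; sum: t=0:+1/4320 = 1/4320; 3j²(2 4 6; 1 1 -2) = Δ·Π!·Σ² = 224/6435  (sign +1)
B: Δ: 0! 4! 8! / 13! → 1/6435; sum: t=0:+1/967680 = 1/967680; 3j²(2 4 6; 2 4 -6) = Δ·Π!·Σ² = 1/13  (sign +1)
I_A²/I_B² = (224/6435)/(1/13) = 224/495

224/495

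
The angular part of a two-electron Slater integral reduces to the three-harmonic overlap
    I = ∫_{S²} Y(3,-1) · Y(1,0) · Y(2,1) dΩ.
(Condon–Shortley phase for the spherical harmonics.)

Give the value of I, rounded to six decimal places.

Checks pass: Σm=0; 6 even; l₃=2∈[2,4].
(2·3+1)(2·1+1)(2·2+1) = 105
Δ: 2! 4! 0! / 7! → 1/105
sum: t=1:−1/4 = -1/4
3j²(3 1 2; 0 0 0) = Δ·Π!·Σ² = 3/35  (sign -1)
sum: t=1:−1/6 = -1/6
3j²(3 1 2; -1 0 1) = Δ·Π!·Σ² = 8/105  (sign +1)
combine: 4πI² = 105·3/35·8/105 = 24/35
take √, sign -1: I = -0.23359668

-0.233597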